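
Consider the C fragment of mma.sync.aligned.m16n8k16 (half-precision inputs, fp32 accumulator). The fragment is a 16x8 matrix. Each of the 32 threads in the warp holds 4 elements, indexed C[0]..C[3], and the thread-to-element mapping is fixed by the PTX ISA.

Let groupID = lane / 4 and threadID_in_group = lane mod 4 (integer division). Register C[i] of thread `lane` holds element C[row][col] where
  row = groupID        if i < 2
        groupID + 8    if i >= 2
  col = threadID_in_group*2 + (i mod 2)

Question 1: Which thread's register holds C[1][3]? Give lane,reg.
5,1

r=1→G=1,rhi=0  c=3→T=1,p=1
L=1*4+1=5  i=0*2+1=1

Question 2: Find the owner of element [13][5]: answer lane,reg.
22,3

r=13⇒gr=5,Rb=1  c=5⇒th=2,odd=1
L=5*4+2=22  i=1*2+1=3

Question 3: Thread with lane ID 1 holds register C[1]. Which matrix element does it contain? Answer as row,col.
lane 1: G=0 (1/4), T=1 (1%4)
i=1: r=0+0=0, c=1*2+1=3

0,3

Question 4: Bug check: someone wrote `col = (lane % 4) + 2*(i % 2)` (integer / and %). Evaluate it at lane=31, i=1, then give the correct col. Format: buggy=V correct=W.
`(lane % 4) + 2*(i % 2)`[31,1]→5
lane 31: G=7 (31/4), T=3 (31%4)
i=1: r=7+0=7, c=3*2+1=7
col: 5 vs 7

buggy=5 correct=7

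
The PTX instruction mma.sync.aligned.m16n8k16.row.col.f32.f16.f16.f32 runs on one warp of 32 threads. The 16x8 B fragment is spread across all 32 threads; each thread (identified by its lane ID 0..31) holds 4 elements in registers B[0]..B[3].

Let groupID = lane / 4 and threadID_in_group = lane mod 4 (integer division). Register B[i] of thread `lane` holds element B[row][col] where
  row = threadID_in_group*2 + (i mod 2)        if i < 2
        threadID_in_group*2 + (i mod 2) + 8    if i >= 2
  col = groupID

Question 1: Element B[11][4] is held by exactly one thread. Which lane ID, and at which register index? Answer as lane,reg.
c: 4->gid=4  r: 11->r8=1,tid=1,i&1=1
L=4*4+1=17  i=1*2+1=3

17,3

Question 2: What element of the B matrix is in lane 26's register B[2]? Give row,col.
lane 26=>26/4=6, 26 mod 4=2
i=2  r:2·2+0+8=>12  c:6

12,6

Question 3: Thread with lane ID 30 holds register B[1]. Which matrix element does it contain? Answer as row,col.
5,7

lane 30=>30/4=7, 30 mod 4=2
i=1  r:2·2+1+0=>5  c:7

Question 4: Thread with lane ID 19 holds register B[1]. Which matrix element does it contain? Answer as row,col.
19: g=4,t=3
[1] (3*2+1+0,4) = (7,4)

7,4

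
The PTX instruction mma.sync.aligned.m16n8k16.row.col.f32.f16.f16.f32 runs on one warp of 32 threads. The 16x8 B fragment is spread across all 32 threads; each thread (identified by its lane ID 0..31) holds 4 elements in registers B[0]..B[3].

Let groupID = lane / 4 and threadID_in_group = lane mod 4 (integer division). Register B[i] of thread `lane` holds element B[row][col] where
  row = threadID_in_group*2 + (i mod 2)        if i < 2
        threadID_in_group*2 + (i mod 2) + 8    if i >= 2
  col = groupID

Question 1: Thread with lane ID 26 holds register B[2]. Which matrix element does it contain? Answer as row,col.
12,6

L=26->gid=26>>2=6, tid=26&3=2
[2]->row 2·2+0+8=12  col gid=6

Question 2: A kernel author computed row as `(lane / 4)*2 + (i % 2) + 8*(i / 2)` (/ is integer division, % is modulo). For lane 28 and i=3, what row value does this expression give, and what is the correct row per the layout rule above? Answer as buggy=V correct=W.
`(lane / 4)*2 + (i % 2) + 8*(i / 2)`[28,3]⇒23
L=28⇒gr=28>>2=7, th=28&3=0
[3]⇒row 0·2+1+8=9  col gr=7
row: 23 vs 9

buggy=23 correct=9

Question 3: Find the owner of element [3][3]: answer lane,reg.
13,1

c=3→G=3  r=3→rhi=0,T=1,p=1
L=3*4+1=13  i=0*2+1=1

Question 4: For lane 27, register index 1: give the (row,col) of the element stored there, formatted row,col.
lane 27->27/4=6, 27 mod 4=3
i=1  r:2·3+1+0->7  c:6

7,6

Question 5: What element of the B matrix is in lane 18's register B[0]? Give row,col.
18: gid=4,tid=2
[0] (2*2+0+0,4) = (4,4)

4,4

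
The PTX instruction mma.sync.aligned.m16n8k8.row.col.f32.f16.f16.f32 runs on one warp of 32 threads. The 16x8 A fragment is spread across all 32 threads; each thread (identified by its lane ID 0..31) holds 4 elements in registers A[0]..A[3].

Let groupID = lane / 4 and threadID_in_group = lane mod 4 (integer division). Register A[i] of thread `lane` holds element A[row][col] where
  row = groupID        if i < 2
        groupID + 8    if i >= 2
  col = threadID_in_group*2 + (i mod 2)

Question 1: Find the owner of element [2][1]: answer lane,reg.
8,1

r: 2->gid=2,r8=0  c: 1->tid=0,i&1=1
L=2*4+0=8  i=0*2+1=1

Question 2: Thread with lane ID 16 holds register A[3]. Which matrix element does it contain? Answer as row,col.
L=16->gid=16>>2=4, tid=16&3=0
[3]->row 4+8=12  col 0·2+1=1

12,1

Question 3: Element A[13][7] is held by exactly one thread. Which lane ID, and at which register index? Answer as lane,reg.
r=13⇒gr=5,Rb=1  c=7⇒th=3,odd=1
L=5*4+3=23  i=1*2+1=3

23,3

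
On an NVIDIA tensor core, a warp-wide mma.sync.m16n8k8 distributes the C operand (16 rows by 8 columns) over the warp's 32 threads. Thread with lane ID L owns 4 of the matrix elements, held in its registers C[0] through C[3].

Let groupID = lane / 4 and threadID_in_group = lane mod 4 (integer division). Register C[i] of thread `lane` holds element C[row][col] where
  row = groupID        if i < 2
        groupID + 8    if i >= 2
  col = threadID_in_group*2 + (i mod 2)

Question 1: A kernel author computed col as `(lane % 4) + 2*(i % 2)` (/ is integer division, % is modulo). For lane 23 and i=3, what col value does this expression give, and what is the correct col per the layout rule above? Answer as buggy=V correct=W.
buggy=5 correct=7

`(lane % 4) + 2*(i % 2)`[23,3]->5
23: g=5,t=3
[3] (5+8,3*2+1) = (13,7)
col: 5 vs 7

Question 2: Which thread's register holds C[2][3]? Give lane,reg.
r=2⇒gr=2,Rb=0  c=3⇒th=1,odd=1
L=2*4+1=9  i=0*2+1=1

9,1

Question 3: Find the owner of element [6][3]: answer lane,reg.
25,1

r=6⇒gr=6,Rb=0  c=3⇒th=1,odd=1
L=6*4+1=25  i=0*2+1=1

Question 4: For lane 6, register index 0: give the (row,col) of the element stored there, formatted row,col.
lane 6: grp=1 (6/4), tig=2 (6%4)
i=0: r=1+0=1, c=2*2+0=4

1,4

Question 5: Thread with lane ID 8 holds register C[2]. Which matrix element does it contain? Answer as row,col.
10,0

L=8⇒gr=8>>2=2, th=8&3=0
[2]⇒row 2+8=10  col 0·2+0=0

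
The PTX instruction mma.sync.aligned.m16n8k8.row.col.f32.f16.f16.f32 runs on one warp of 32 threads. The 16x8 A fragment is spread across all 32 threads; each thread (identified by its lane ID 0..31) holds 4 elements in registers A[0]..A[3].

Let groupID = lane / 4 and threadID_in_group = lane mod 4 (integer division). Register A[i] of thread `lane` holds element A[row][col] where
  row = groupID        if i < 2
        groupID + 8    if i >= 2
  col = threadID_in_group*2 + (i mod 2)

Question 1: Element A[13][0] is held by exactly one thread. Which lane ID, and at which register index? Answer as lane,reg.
20,2

r=13→G=5,rhi=1  c=0→T=0,p=0
L=5*4+0=20  i=1*2+0=2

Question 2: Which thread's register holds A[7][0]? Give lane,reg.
28,0

r: 7->gid=7,r8=0  c: 0->tid=0,i&1=0
L=7*4+0=28  i=0*2+0=0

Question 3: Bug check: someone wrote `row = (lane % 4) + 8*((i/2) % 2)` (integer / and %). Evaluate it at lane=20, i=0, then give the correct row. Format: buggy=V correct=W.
buggy=0 correct=5

`(lane % 4) + 8*((i/2) % 2)`[20,0]→0
lane 20→20/4=5, 20 mod 4=0
i=0  r:5+0→5  c:2·0+0→0
row: 0 vs 5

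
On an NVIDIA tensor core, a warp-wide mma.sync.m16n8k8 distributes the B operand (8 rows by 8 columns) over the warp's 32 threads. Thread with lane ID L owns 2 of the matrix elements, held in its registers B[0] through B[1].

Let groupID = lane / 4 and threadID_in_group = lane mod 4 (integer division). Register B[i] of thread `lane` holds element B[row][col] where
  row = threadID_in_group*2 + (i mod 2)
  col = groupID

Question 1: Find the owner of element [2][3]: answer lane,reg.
c=3→G=3  r=2→T=1,p=0
L=3*4+1=13  i=0=0

13,0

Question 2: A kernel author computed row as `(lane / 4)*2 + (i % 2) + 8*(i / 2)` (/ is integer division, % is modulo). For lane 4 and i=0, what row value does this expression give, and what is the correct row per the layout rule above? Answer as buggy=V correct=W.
`(lane / 4)*2 + (i % 2) + 8*(i / 2)`[4,0]->2
L=4->g=4>>2=1, t=4&3=0
[0]->row 0·2+0=0  col g=1
row: 2 vs 0

buggy=2 correct=0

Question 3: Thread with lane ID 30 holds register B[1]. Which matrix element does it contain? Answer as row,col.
5,7

lane 30⇒30/4=7, 30 mod 4=2
i=1  r:2·2+1⇒5  c:7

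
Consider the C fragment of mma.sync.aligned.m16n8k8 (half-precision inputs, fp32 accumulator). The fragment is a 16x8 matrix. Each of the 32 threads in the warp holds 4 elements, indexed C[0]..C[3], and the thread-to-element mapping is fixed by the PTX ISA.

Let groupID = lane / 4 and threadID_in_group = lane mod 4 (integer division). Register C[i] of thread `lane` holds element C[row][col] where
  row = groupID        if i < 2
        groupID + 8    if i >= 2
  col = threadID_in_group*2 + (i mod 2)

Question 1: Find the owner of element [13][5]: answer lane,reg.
22,3

r=13→G=5,rhi=1  c=5→T=2,p=1
L=5*4+2=22  i=1*2+1=3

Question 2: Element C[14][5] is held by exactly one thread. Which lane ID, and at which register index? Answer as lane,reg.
r:14=>grp=6,rB=1  c:5=>tig=2,lo=1
L=6*4+2=26  i=1*2+1=3

26,3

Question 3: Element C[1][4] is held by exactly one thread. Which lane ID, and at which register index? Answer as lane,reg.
r=1⇒gr=1,Rb=0  c=4⇒th=2,odd=0
L=1*4+2=6  i=0*2+0=0

6,0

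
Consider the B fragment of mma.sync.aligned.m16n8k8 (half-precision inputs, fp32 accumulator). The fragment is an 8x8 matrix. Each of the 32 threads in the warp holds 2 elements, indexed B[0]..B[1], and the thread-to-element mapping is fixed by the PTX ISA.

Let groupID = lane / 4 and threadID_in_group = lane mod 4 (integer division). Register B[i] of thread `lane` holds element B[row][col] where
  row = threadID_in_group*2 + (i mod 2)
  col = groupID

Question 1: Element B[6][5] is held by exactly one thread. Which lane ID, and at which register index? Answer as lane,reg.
c: 5->gid=5  r: 6->tid=3,i&1=0
L=5*4+3=23  i=0=0

23,0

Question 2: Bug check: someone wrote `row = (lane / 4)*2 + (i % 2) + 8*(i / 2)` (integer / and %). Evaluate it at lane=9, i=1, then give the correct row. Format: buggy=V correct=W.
buggy=5 correct=3

`(lane / 4)*2 + (i % 2) + 8*(i / 2)`[9,1]→5
lane 9→9/4=2, 9 mod 4=1
i=1  r:2·1+1→3  c:2
row: 5 vs 3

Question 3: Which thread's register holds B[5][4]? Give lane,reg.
18,1

c=4→G=4  r=5→T=2,p=1
L=4*4+2=18  i=1=1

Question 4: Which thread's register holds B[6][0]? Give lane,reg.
3,0

c=0⇒gr=0  r=6⇒th=3,odd=0
L=0*4+3=3  i=0=0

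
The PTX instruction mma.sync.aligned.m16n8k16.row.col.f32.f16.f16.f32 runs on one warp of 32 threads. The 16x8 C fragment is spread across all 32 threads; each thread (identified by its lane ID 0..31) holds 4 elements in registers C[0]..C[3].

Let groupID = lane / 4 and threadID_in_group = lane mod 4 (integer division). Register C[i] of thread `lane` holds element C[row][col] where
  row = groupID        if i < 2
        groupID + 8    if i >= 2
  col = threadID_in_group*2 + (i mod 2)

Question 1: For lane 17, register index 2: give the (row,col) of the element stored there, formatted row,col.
12,2

17: g=4,t=1
[2] (4+8,1*2+0) = (12,2)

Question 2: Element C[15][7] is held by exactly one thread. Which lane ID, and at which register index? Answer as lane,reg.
31,3

r=15⇒gr=7,Rb=1  c=7⇒th=3,odd=1
L=7*4+3=31  i=1*2+1=3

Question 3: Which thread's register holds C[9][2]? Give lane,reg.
r=9→G=1,rhi=1  c=2→T=1,p=0
L=1*4+1=5  i=1*2+0=2

5,2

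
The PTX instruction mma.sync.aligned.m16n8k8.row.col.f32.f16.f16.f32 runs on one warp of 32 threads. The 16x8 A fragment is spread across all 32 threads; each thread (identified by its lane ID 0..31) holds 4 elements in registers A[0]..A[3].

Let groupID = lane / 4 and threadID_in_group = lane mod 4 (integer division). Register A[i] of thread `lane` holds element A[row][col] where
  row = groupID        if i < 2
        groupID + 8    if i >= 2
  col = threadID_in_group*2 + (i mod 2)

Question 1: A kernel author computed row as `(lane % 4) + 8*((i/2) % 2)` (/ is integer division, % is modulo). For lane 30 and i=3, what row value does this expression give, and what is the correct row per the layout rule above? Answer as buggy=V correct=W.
buggy=10 correct=15

`(lane % 4) + 8*((i/2) % 2)`[30,3]=>10
lane 30: grp=7 (30/4), tig=2 (30%4)
i=3: r=7+8=15, c=2*2+1=5
row: 10 vs 15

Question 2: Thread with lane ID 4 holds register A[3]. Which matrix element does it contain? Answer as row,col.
9,1

lane 4: g=1 (4/4), t=0 (4%4)
i=3: r=1+8=9, c=0*2+1=1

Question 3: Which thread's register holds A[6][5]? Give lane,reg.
r:6=>grp=6,rB=0  c:5=>tig=2,lo=1
L=6*4+2=26  i=0*2+1=1

26,1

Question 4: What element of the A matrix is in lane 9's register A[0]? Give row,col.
9: gr=2,th=1
[0] (2+0,1*2+0) = (2,2)

2,2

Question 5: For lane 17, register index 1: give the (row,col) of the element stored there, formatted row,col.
4,3

lane 17: G=4 (17/4), T=1 (17%4)
i=1: r=4+0=4, c=1*2+1=3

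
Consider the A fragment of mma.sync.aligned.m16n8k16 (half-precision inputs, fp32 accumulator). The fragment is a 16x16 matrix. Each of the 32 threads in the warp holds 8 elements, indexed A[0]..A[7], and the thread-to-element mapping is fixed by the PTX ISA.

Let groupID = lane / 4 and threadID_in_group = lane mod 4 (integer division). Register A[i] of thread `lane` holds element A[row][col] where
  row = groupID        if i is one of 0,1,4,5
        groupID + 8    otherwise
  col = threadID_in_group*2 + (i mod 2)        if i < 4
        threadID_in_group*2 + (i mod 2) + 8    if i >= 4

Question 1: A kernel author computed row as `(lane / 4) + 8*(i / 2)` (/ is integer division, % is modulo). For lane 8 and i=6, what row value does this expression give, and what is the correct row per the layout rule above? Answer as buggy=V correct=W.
`(lane / 4) + 8*(i / 2)`[8,6]→26
lane 8: G=2 (8/4), T=0 (8%4)
i=6: r=2+8=10, c=0*2+0+8=8
row: 26 vs 10

buggy=26 correct=10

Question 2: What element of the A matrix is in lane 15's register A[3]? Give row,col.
11,7

L=15→G=15>>2=3, T=15&3=3
[3]→row 3+8=11  col 3·2+1+0=7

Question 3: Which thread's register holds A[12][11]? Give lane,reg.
r=12→G=4,rhi=1  c=11→chi=1,T=1,p=1
L=4*4+1=17  i=1*4+1*2+1=7

17,7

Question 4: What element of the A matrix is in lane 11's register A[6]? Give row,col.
10,14

lane 11: gr=2 (11/4), th=3 (11%4)
i=6: r=2+8=10, c=3*2+0+8=14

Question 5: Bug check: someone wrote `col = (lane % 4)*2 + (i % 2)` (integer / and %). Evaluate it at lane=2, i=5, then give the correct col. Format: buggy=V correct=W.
buggy=5 correct=13

`(lane % 4)*2 + (i % 2)`[2,5]->5
lane 2->2/4=0, 2 mod 4=2
i=5  r:0+0->0  c:2·2+1+8->13
col: 5 vs 13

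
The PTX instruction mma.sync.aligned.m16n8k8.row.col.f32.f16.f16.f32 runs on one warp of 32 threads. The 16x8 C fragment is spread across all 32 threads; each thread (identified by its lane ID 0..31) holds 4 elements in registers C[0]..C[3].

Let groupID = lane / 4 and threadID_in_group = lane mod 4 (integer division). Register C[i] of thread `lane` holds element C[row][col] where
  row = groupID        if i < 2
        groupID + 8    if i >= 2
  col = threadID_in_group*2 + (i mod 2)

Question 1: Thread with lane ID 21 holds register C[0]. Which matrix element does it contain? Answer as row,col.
L=21->gid=21>>2=5, tid=21&3=1
[0]->row 5+0=5  col 1·2+0=2

5,2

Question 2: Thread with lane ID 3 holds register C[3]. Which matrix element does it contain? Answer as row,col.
8,7

lane 3->3/4=0, 3 mod 4=3
i=3  r:0+8->8  c:2·3+1->7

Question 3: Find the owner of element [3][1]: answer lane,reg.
12,1

r=3->g=3,rb=0  c=1->t=0,b0=1
L=3*4+0=12  i=0*2+1=1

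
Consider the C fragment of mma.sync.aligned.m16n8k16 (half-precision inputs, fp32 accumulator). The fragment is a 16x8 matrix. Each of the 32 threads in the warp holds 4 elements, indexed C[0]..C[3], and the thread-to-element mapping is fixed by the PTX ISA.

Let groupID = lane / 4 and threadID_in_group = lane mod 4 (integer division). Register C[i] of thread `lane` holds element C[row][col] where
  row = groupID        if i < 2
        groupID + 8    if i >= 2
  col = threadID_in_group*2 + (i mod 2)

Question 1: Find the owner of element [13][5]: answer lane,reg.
r=13⇒gr=5,Rb=1  c=5⇒th=2,odd=1
L=5*4+2=22  i=1*2+1=3

22,3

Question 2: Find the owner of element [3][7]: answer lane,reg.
15,1

r: 3->gid=3,r8=0  c: 7->tid=3,i&1=1
L=3*4+3=15  i=0*2+1=1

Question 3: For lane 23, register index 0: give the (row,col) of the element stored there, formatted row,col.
5,6

23: g=5,t=3
[0] (5+0,3*2+0) = (5,6)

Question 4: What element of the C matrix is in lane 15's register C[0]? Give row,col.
3,6

lane 15: gid=3 (15/4), tid=3 (15%4)
i=0: r=3+0=3, c=3*2+0=6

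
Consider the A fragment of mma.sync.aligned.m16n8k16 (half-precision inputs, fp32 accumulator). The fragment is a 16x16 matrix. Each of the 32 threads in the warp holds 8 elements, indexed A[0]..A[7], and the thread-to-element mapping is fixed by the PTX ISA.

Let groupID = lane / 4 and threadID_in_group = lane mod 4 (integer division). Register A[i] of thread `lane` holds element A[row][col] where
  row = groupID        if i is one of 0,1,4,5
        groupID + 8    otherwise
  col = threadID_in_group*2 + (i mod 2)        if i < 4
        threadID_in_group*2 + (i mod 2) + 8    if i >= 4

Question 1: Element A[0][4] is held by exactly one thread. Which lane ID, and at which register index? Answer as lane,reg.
2,0

r=0→G=0,rhi=0  c=4→chi=0,T=2,p=0
L=0*4+2=2  i=0*4+0*2+0=0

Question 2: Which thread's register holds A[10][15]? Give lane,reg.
r:10=>grp=2,rB=1  c:15=>cB=1,tig=3,lo=1
L=2*4+3=11  i=1*4+1*2+1=7

11,7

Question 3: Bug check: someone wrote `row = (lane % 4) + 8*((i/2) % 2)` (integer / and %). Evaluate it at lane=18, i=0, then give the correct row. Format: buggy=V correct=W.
`(lane % 4) + 8*((i/2) % 2)`[18,0]⇒2
lane 18⇒18/4=4, 18 mod 4=2
i=0  r:4+0⇒4  c:2·2+0+0⇒4
row: 2 vs 4

buggy=2 correct=4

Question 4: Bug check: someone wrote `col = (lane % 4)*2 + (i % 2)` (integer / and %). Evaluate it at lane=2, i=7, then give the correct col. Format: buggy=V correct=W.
`(lane % 4)*2 + (i % 2)`[2,7]→5
lane 2: G=0 (2/4), T=2 (2%4)
i=7: r=0+8=8, c=2*2+1+8=13
col: 5 vs 13

buggy=5 correct=13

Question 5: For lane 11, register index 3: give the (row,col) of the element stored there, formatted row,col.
10,7

L=11->g=11>>2=2, t=11&3=3
[3]->row 2+8=10  col 3·2+1+0=7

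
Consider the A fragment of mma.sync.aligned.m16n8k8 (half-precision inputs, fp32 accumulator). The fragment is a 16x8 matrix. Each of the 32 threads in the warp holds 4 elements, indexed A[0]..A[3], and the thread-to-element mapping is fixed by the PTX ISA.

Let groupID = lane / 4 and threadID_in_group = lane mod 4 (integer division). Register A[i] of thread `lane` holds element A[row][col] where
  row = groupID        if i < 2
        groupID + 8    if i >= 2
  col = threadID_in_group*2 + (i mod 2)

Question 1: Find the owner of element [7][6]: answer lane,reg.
31,0

r=7⇒gr=7,Rb=0  c=6⇒th=3,odd=0
L=7*4+3=31  i=0*2+0=0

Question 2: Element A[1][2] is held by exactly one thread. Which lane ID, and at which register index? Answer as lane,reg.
5,0

r: 1->gid=1,r8=0  c: 2->tid=1,i&1=0
L=1*4+1=5  i=0*2+0=0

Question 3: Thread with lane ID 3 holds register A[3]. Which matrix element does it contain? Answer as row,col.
L=3->gid=3>>2=0, tid=3&3=3
[3]->row 0+8=8  col 3·2+1=7

8,7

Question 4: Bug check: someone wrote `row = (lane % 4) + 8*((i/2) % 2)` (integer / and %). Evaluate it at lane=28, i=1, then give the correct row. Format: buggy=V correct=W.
buggy=0 correct=7

`(lane % 4) + 8*((i/2) % 2)`[28,1]->0
lane 28->28/4=7, 28 mod 4=0
i=1  r:7+0->7  c:2·0+1->1
row: 0 vs 7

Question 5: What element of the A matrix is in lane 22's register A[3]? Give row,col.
13,5

L=22→G=22>>2=5, T=22&3=2
[3]→row 5+8=13  col 2·2+1=5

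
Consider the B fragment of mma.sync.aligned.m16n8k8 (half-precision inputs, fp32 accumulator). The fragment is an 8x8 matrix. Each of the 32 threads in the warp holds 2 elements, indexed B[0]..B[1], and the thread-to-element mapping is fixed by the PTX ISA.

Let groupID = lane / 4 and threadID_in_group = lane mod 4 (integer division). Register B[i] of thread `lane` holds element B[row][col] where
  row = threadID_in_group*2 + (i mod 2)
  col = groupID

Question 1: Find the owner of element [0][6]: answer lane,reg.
c=6⇒gr=6  r=0⇒th=0,odd=0
L=6*4+0=24  i=0=0

24,0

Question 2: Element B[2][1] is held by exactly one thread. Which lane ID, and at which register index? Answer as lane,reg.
c: 1->gid=1  r: 2->tid=1,i&1=0
L=1*4+1=5  i=0=0

5,0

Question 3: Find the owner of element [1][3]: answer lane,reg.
12,1

c=3⇒gr=3  r=1⇒th=0,odd=1
L=3*4+0=12  i=1=1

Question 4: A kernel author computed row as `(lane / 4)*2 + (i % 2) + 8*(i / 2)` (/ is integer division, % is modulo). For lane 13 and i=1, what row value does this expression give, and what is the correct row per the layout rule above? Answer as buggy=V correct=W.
buggy=7 correct=3

`(lane / 4)*2 + (i % 2) + 8*(i / 2)`[13,1]->7
13: g=3,t=1
[1] (1*2+1,3) = (3,3)
row: 7 vs 3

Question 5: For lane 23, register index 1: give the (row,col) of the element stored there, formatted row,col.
L=23->gid=23>>2=5, tid=23&3=3
[1]->row 3·2+1=7  col gid=5

7,5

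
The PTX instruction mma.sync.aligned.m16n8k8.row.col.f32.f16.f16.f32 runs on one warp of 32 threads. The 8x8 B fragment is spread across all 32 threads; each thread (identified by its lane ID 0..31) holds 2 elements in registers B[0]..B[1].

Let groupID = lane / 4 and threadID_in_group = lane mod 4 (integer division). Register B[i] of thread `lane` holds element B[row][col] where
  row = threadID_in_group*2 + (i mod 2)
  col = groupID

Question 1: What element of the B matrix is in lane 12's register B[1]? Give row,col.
1,3

lane 12⇒12/4=3, 12 mod 4=0
i=1  r:2·0+1⇒1  c:3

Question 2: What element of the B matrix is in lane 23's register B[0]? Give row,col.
6,5

23: G=5,T=3
[0] (3*2+0,5) = (6,5)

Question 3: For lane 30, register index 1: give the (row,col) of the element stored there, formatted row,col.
L=30->gid=30>>2=7, tid=30&3=2
[1]->row 2·2+1=5  col gid=7

5,7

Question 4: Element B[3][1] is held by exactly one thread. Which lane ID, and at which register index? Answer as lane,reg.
5,1

c=1→G=1  r=3→T=1,p=1
L=1*4+1=5  i=1=1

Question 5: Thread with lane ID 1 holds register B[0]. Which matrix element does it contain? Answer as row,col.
2,0

L=1->gid=1>>2=0, tid=1&3=1
[0]->row 1·2+0=2  col gid=0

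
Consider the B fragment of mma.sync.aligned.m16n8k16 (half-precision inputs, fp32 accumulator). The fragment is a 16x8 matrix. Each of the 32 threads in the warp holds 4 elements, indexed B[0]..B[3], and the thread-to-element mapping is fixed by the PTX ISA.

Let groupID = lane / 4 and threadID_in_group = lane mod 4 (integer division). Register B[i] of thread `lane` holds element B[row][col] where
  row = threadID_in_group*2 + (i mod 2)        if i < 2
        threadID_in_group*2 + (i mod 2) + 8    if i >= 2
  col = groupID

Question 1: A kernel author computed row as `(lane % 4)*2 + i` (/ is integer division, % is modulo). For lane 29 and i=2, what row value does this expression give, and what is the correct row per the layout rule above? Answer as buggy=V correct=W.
`(lane % 4)*2 + i`[29,2]->4
L=29->g=29>>2=7, t=29&3=1
[2]->row 1·2+0+8=10  col g=7
row: 4 vs 10

buggy=4 correct=10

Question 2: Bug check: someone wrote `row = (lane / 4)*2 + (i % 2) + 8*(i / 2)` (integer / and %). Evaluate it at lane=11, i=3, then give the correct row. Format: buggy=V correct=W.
`(lane / 4)*2 + (i % 2) + 8*(i / 2)`[11,3]->13
11: gid=2,tid=3
[3] (3*2+1+8,2) = (15,2)
row: 13 vs 15

buggy=13 correct=15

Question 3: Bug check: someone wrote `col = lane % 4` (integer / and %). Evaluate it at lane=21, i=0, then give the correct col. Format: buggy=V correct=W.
buggy=1 correct=5

`lane % 4`[21,0]⇒1
lane 21⇒21/4=5, 21 mod 4=1
i=0  r:2·1+0+0⇒2  c:5
col: 1 vs 5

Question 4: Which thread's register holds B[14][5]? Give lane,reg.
c: 5->gid=5  r: 14->r8=1,tid=3,i&1=0
L=5*4+3=23  i=1*2+0=2

23,2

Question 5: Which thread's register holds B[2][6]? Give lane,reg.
c:6=>grp=6  r:2=>rB=0,tig=1,lo=0
L=6*4+1=25  i=0*2+0=0

25,0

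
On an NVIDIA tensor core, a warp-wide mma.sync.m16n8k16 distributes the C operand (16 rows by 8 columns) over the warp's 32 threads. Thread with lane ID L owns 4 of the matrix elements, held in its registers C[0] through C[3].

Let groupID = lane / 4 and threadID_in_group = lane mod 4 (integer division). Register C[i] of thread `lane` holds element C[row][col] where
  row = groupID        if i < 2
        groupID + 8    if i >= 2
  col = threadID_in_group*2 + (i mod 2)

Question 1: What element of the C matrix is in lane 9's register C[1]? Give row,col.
L=9->g=9>>2=2, t=9&3=1
[1]->row 2+0=2  col 1·2+1=3

2,3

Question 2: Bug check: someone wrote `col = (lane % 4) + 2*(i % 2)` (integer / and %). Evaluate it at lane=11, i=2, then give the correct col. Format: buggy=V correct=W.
buggy=3 correct=6

`(lane % 4) + 2*(i % 2)`[11,2]->3
11: g=2,t=3
[2] (2+8,3*2+0) = (10,6)
col: 3 vs 6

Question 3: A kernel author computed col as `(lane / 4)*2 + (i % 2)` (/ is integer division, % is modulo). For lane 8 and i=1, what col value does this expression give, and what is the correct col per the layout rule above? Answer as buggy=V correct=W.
buggy=5 correct=1

`(lane / 4)*2 + (i % 2)`[8,1]→5
lane 8: G=2 (8/4), T=0 (8%4)
i=1: r=2+0=2, c=0*2+1=1
col: 5 vs 1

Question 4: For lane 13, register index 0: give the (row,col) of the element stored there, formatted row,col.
3,2

lane 13: gr=3 (13/4), th=1 (13%4)
i=0: r=3+0=3, c=1*2+0=2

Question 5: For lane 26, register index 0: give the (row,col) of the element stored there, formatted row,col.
L=26->gid=26>>2=6, tid=26&3=2
[0]->row 6+0=6  col 2·2+0=4

6,4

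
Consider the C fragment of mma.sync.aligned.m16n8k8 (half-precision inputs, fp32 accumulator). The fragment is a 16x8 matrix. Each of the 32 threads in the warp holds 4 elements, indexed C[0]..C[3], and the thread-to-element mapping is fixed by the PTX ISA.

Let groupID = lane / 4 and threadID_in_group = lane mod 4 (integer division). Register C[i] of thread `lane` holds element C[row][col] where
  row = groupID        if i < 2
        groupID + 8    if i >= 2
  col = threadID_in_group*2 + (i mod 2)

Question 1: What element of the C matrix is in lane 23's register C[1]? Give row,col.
L=23→G=23>>2=5, T=23&3=3
[1]→row 5+0=5  col 3·2+1=7

5,7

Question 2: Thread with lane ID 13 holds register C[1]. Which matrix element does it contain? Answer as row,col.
13: G=3,T=1
[1] (3+0,1*2+1) = (3,3)

3,3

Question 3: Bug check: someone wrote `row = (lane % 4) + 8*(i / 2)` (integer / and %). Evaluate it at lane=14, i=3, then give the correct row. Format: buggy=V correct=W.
`(lane % 4) + 8*(i / 2)`[14,3]->10
lane 14: gid=3 (14/4), tid=2 (14%4)
i=3: r=3+8=11, c=2*2+1=5
row: 10 vs 11

buggy=10 correct=11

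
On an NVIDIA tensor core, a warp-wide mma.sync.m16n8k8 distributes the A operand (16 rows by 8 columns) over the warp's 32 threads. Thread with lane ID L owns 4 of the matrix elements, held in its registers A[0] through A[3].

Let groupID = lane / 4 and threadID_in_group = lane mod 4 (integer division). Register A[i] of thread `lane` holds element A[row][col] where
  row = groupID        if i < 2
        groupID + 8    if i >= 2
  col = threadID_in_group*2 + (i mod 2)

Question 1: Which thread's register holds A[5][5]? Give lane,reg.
r=5->g=5,rb=0  c=5->t=2,b0=1
L=5*4+2=22  i=0*2+1=1

22,1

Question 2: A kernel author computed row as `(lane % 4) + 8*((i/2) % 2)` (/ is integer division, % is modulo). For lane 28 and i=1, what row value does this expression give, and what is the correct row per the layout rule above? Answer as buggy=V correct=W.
`(lane % 4) + 8*((i/2) % 2)`[28,1]->0
L=28->g=28>>2=7, t=28&3=0
[1]->row 7+0=7  col 0·2+1=1
row: 0 vs 7

buggy=0 correct=7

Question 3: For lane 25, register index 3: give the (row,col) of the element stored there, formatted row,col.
lane 25: g=6 (25/4), t=1 (25%4)
i=3: r=6+8=14, c=1*2+1=3

14,3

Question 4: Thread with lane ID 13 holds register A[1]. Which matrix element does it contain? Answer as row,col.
3,3

lane 13: G=3 (13/4), T=1 (13%4)
i=1: r=3+0=3, c=1*2+1=3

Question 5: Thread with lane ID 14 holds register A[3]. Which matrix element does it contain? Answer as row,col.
lane 14: gid=3 (14/4), tid=2 (14%4)
i=3: r=3+8=11, c=2*2+1=5

11,5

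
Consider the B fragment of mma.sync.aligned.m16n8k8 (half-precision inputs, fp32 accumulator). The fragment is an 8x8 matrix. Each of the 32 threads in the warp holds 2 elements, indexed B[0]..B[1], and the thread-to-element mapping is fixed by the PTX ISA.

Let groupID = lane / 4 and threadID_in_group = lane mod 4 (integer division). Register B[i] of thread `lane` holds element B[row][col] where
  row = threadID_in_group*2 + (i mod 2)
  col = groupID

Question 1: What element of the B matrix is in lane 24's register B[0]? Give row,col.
0,6

L=24->g=24>>2=6, t=24&3=0
[0]->row 0·2+0=0  col g=6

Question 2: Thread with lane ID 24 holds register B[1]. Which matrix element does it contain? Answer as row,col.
1,6

lane 24⇒24/4=6, 24 mod 4=0
i=1  r:2·0+1⇒1  c:6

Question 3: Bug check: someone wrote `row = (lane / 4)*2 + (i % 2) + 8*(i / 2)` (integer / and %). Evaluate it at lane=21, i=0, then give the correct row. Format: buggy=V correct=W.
`(lane / 4)*2 + (i % 2) + 8*(i / 2)`[21,0]=>10
L=21=>grp=21>>2=5, tig=21&3=1
[0]=>row 1·2+0=2  col grp=5
row: 10 vs 2

buggy=10 correct=2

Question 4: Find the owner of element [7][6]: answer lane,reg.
c:6=>grp=6  r:7=>tig=3,lo=1
L=6*4+3=27  i=1=1

27,1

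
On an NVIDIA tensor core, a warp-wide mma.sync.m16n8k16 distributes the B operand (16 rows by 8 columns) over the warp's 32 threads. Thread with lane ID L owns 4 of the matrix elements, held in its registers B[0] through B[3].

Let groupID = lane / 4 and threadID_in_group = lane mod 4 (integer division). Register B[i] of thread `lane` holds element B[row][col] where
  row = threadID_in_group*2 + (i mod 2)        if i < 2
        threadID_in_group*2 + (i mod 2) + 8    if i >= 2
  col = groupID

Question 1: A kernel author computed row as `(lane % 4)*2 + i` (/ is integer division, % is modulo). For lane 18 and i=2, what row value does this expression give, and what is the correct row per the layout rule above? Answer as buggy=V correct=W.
`(lane % 4)*2 + i`[18,2]=>6
L=18=>grp=18>>2=4, tig=18&3=2
[2]=>row 2·2+0+8=12  col grp=4
row: 6 vs 12

buggy=6 correct=12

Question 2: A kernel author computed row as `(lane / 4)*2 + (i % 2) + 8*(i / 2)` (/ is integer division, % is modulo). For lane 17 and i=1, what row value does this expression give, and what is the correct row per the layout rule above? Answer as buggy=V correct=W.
`(lane / 4)*2 + (i % 2) + 8*(i / 2)`[17,1]->9
lane 17: gid=4 (17/4), tid=1 (17%4)
i=1: r=1*2+1+0=3, c=gid=4
row: 9 vs 3

buggy=9 correct=3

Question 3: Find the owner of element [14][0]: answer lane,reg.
c=0→G=0  r=14→rhi=1,T=3,p=0
L=0*4+3=3  i=1*2+0=2

3,2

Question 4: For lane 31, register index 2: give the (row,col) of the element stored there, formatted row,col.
14,7

31: G=7,T=3
[2] (3*2+0+8,7) = (14,7)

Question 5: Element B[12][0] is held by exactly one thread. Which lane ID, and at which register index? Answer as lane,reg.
2,2

c=0→G=0  r=12→rhi=1,T=2,p=0
L=0*4+2=2  i=1*2+0=2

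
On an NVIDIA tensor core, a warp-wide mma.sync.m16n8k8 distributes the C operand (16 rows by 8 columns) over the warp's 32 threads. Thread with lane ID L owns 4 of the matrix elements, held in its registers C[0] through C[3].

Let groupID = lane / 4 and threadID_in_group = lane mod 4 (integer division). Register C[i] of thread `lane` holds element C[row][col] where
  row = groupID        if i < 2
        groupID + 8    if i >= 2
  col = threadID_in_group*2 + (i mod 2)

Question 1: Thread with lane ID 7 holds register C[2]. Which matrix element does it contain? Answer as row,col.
9,6

lane 7⇒7/4=1, 7 mod 4=3
i=2  r:1+8⇒9  c:2·3+0⇒6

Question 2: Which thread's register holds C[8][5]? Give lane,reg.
2,3

r: 8->gid=0,r8=1  c: 5->tid=2,i&1=1
L=0*4+2=2  i=1*2+1=3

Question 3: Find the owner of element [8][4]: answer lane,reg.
2,2

r=8->g=0,rb=1  c=4->t=2,b0=0
L=0*4+2=2  i=1*2+0=2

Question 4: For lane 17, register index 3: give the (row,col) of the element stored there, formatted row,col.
17: g=4,t=1
[3] (4+8,1*2+1) = (12,3)

12,3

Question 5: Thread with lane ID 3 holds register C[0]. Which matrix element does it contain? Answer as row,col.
0,6

3: g=0,t=3
[0] (0+0,3*2+0) = (0,6)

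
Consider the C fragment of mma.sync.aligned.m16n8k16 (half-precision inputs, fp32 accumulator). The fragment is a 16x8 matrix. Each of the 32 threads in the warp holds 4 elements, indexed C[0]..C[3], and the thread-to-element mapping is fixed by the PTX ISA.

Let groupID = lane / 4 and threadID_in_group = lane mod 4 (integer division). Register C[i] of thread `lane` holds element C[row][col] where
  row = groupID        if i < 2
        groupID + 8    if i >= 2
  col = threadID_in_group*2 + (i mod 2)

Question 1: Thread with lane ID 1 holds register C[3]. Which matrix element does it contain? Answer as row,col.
lane 1⇒1/4=0, 1 mod 4=1
i=3  r:0+8⇒8  c:2·1+1⇒3

8,3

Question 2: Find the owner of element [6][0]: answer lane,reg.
24,0

r=6→G=6,rhi=0  c=0→T=0,p=0
L=6*4+0=24  i=0*2+0=0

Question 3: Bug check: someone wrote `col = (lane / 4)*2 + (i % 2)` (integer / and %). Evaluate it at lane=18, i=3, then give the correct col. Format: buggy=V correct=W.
`(lane / 4)*2 + (i % 2)`[18,3]->9
L=18->gid=18>>2=4, tid=18&3=2
[3]->row 4+8=12  col 2·2+1=5
col: 9 vs 5

buggy=9 correct=5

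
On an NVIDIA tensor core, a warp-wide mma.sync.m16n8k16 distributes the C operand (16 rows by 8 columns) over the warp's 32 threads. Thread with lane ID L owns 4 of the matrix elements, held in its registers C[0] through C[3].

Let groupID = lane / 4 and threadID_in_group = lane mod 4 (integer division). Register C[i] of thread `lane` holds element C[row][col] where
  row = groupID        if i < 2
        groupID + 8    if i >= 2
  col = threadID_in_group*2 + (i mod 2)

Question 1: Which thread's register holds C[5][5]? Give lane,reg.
r=5->g=5,rb=0  c=5->t=2,b0=1
L=5*4+2=22  i=0*2+1=1

22,1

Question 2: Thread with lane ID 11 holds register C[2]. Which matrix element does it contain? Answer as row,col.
L=11=>grp=11>>2=2, tig=11&3=3
[2]=>row 2+8=10  col 3·2+0=6

10,6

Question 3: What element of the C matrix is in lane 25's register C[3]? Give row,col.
25: grp=6,tig=1
[3] (6+8,1*2+1) = (14,3)

14,3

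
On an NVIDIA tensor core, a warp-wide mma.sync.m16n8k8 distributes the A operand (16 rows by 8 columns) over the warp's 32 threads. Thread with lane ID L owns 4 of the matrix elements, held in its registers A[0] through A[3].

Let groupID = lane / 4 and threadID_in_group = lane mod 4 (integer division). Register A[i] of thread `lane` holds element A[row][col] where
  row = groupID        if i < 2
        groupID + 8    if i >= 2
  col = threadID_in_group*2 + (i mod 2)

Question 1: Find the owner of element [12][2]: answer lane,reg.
r: 12->gid=4,r8=1  c: 2->tid=1,i&1=0
L=4*4+1=17  i=1*2+0=2

17,2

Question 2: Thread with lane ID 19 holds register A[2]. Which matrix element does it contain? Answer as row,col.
12,6

lane 19: grp=4 (19/4), tig=3 (19%4)
i=2: r=4+8=12, c=3*2+0=6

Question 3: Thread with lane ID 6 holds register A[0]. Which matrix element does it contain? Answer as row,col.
lane 6->6/4=1, 6 mod 4=2
i=0  r:1+0->1  c:2·2+0->4

1,4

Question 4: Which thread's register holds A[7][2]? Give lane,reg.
r: 7->gid=7,r8=0  c: 2->tid=1,i&1=0
L=7*4+1=29  i=0*2+0=0

29,0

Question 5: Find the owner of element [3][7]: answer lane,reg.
r=3->g=3,rb=0  c=7->t=3,b0=1
L=3*4+3=15  i=0*2+1=1

15,1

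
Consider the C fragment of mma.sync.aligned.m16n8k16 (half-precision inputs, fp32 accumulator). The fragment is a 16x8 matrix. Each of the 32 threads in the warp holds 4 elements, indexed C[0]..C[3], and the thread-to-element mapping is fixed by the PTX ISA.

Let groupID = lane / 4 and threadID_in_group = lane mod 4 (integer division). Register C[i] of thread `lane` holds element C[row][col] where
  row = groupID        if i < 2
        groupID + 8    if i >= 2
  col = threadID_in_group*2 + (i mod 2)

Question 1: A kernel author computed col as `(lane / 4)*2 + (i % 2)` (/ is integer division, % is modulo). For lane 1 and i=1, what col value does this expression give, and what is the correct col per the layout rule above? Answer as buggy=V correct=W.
buggy=1 correct=3

`(lane / 4)*2 + (i % 2)`[1,1]→1
lane 1→1/4=0, 1 mod 4=1
i=1  r:0+0→0  c:2·1+1→3
col: 1 vs 3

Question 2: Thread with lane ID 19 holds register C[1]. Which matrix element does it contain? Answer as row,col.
4,7

19: gr=4,th=3
[1] (4+0,3*2+1) = (4,7)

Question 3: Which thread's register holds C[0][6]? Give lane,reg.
r=0→G=0,rhi=0  c=6→T=3,p=0
L=0*4+3=3  i=0*2+0=0

3,0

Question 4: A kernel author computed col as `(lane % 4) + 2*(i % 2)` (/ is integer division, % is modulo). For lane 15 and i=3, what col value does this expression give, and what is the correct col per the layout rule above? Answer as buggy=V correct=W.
`(lane % 4) + 2*(i % 2)`[15,3]⇒5
lane 15: gr=3 (15/4), th=3 (15%4)
i=3: r=3+8=11, c=3*2+1=7
col: 5 vs 7

buggy=5 correct=7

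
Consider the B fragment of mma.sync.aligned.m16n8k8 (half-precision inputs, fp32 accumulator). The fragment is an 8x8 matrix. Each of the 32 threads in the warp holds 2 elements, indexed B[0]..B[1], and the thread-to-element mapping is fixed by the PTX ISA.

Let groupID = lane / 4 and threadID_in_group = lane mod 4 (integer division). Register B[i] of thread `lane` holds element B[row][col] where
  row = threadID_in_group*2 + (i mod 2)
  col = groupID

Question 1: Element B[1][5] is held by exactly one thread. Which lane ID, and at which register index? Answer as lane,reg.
c:5=>grp=5  r:1=>tig=0,lo=1
L=5*4+0=20  i=1=1

20,1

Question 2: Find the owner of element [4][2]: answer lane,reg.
c: 2->gid=2  r: 4->tid=2,i&1=0
L=2*4+2=10  i=0=0

10,0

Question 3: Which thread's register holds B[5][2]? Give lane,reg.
c=2→G=2  r=5→T=2,p=1
L=2*4+2=10  i=1=1

10,1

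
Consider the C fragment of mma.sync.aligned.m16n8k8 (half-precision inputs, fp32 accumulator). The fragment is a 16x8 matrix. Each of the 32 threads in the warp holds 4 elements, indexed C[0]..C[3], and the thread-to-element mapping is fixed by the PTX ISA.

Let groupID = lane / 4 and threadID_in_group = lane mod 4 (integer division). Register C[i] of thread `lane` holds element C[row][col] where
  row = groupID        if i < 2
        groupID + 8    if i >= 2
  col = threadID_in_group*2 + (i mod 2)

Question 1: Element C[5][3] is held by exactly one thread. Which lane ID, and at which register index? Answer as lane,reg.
r:5=>grp=5,rB=0  c:3=>tig=1,lo=1
L=5*4+1=21  i=0*2+1=1

21,1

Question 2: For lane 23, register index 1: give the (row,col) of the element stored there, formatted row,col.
5,7

23: gr=5,th=3
[1] (5+0,3*2+1) = (5,7)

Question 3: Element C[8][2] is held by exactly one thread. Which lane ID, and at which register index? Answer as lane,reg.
1,2

r:8=>grp=0,rB=1  c:2=>tig=1,lo=0
L=0*4+1=1  i=1*2+0=2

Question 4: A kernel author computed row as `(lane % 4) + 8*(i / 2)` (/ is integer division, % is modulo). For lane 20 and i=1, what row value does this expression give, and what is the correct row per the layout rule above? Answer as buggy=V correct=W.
`(lane % 4) + 8*(i / 2)`[20,1]->0
lane 20: gid=5 (20/4), tid=0 (20%4)
i=1: r=5+0=5, c=0*2+1=1
row: 0 vs 5

buggy=0 correct=5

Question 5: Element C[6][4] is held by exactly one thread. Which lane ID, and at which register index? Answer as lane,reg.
26,0

r=6→G=6,rhi=0  c=4→T=2,p=0
L=6*4+2=26  i=0*2+0=0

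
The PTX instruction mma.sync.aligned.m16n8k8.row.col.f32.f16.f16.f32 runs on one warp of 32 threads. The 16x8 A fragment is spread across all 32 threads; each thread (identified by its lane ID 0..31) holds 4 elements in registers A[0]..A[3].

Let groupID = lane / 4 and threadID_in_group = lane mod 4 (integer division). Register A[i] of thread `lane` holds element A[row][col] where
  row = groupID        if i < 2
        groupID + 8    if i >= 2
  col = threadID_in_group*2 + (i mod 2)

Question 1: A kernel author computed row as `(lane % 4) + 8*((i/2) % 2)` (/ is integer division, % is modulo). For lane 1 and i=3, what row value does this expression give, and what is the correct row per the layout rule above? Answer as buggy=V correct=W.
buggy=9 correct=8

`(lane % 4) + 8*((i/2) % 2)`[1,3]->9
L=1->gid=1>>2=0, tid=1&3=1
[3]->row 0+8=8  col 1·2+1=3
row: 9 vs 8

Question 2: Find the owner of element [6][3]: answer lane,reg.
25,1

r=6->g=6,rb=0  c=3->t=1,b0=1
L=6*4+1=25  i=0*2+1=1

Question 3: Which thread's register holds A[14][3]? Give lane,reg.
25,3

r=14→G=6,rhi=1  c=3→T=1,p=1
L=6*4+1=25  i=1*2+1=3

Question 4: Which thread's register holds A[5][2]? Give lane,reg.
r:5=>grp=5,rB=0  c:2=>tig=1,lo=0
L=5*4+1=21  i=0*2+0=0

21,0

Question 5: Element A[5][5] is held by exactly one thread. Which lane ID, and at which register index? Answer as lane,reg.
r=5->g=5,rb=0  c=5->t=2,b0=1
L=5*4+2=22  i=0*2+1=1

22,1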